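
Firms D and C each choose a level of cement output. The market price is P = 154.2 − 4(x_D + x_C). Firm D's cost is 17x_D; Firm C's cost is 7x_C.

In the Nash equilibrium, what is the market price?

59.4

Firm D's profit: π = x_D(154.2 − 4(x_D + x_C)) − 17x_D.
∂π/∂x_D = 137.2 − 8x_D − 4x_C = 0, so x_D = 17.15 − 0.5x_C.
By the same steps for C: x_C = 18.4 − 0.5x_D.
Solving the two reaction functions simultaneously: (1 − (−0.5)(−0.5))x_D = 17.15 − 0.5·18.4, so 0.75x_D = 7.95 and x_D = 10.6.
Then x_C = 18.4 − 0.5·10.6 = 13.1.
Equilibrium price: P = 154.2 − 4·23.7 = 59.4.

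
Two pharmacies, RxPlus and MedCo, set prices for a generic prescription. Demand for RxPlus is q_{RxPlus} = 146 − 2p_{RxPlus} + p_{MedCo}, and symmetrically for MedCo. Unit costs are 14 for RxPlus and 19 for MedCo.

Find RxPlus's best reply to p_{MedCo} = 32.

51.5

RxPlus's profit: π = (p_{RxPlus} − 14)(146 − 2p_{RxPlus} + p_{MedCo}).
∂π/∂p_{RxPlus} = 174 − 4p_{RxPlus} + p_{MedCo} = 0 ⇒ p_{RxPlus} = 43.5 + 0.25p_{MedCo}.
At p_{MedCo} = 32: p_{RxPlus} = 43.5 + 0.25·32 = 51.5.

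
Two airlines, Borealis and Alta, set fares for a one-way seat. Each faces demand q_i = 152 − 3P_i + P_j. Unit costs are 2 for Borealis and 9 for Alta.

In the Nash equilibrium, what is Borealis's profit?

2736.12

Borealis's profit: π = (P_{Borealis} − 2)(152 − 3P_{Borealis} + P_{Alta}).
∂π/∂P_{Borealis} = 158 − 6P_{Borealis} + P_{Alta} = 0 ⇒ P_{Borealis} = 79/3 + (1/6)P_{Alta}.
Similarly P_{Alta} = 179/6 + (1/6)P_{Borealis}.
Solving the two reaction functions simultaneously: (1 − (1/6)(1/6))P_{Borealis} = 79/3 + (1/6)·(179/6), so (35/36)P_{Borealis} = 1127/36 and P_{Borealis} = 32.2.
Then P_{Alta} = 179/6 + (1/6)·32.2 = 35.2.
q_{Borealis} = 152 − 3·32.2 + 35.2 = 90.6.
Profit = (32.2 − 2)·90.6 = 2736.12.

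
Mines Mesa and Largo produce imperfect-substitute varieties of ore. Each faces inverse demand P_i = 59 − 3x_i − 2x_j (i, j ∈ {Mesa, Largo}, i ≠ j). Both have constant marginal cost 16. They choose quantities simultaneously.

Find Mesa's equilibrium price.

Mine Mesa's profit: π = x_{Mesa}(59 − 3x_{Mesa} − 2x_{Largo}) − 16x_{Mesa}.
∂π/∂x_{Mesa} = 43 − 6x_{Mesa} − 2x_{Largo} = 0 ⇒ x_{Mesa} = 43/6 − (1/3)x_{Largo}.
By symmetry x_{Largo} = x_{Mesa}; substituting into the reaction function, (4/3)x_{Mesa} = 43/6 and x_{Mesa} = 5.375.
P_{Mesa} = 59 − 3·5.375 − 2·5.375 = 32.125.

32.125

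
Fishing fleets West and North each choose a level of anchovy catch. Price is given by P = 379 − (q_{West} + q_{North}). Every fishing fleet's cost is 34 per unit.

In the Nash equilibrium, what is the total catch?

230

Fishing fleet West's profit: π = q_{West}(379 − (q_{West} + q_{North})) − 34q_{West}.
∂π/∂q_{West} = 345 − 2q_{West} − q_{North} = 0, so q_{West} = 172.5 − 0.5q_{North}.
Setting q_{West} = q_{North} in the reaction function: q_{West} = 172.5 − 0.5q_{West}, so q_{West} = 172.5 / 1.5 = 115.
Total catch: 115 + 115 = 230.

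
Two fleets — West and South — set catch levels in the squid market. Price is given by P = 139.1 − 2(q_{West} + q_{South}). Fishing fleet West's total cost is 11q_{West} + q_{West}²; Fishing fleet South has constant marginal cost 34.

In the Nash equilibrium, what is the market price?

71.44

Fishing fleet West's profit: π = q_{West}(139.1 − 2(q_{West} + q_{South})) − 11q_{West} − q_{West}².
∂π/∂q_{West} = 128.1 − 6q_{West} − 2q_{South} = 0, so q_{West} = 21.35 − (1/3)q_{South}.
For South: ∂π/∂q_{South} = 105.1 − 4q_{South} − 2q_{West} = 0 ⇒ q_{South} = 26.275 − 0.5q_{West}.
Plugging q_{South} into West's best response: q_{West} = 21.35 − (1/3)(26.275 − 0.5q_{West}) ⇒ (5/6)q_{West} = 1511/120, so q_{West} = 15.11.
Then q_{South} = 26.275 − 0.5·15.11 = 18.72.
Equilibrium price: P = 139.1 − 2·33.83 = 71.44.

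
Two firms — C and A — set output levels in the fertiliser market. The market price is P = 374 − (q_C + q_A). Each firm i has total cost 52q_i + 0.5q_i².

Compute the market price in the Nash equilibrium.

213

Firm C's profit: π = q_C(374 − (q_C + q_A)) − 52q_C − 0.5q_C².
∂π/∂q_C = 322 − 3q_C − q_A = 0, so q_C = 322/3 − (1/3)q_A.
Setting q_C = q_A in the reaction function: q_C = 322/3 − (1/3)q_C, so q_C = (322/3) / (4/3) = 80.5.
Equilibrium price: P = 374 − 161 = 213.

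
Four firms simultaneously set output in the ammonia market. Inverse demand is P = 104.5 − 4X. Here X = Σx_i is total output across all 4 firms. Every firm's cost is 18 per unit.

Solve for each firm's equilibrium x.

4.325

A representative firm's profit is π_i = x_i(104.5 − 4X) − 18x_i, with X = x_i + Σ_{j≠i} x_j.
First-order condition: 86.5 − 8x_i − 4Σ_{j≠i} x_j = 0.
With identical firms, set every x_j = x: then 86.5 − 8x − 12x = 0, i.e. x = 86.5/20 = 4.325.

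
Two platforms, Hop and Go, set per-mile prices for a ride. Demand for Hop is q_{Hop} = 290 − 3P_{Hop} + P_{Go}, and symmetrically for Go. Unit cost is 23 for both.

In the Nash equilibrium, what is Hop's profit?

7144.32

Hop's profit: π = (P_{Hop} − 23)(290 − 3P_{Hop} + P_{Go}).
∂π/∂P_{Hop} = 359 − 6P_{Hop} + P_{Go} = 0 ⇒ P_{Hop} = 359/6 + (1/6)P_{Go}.
By symmetry P_{Go} = P_{Hop}; substituting into the reaction function, (5/6)P_{Hop} = 359/6 and P_{Hop} = 71.8.
q_{Hop} = 290 − 3·71.8 + 71.8 = 146.4.
Profit = (71.8 − 23)·146.4 = 7144.32.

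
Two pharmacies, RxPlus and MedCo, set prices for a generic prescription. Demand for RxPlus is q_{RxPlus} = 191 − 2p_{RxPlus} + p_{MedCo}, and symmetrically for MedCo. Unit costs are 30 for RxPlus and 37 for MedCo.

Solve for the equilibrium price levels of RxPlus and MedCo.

84.6, 87.4

RxPlus's profit: π = (p_{RxPlus} − 30)(191 − 2p_{RxPlus} + p_{MedCo}).
∂π/∂p_{RxPlus} = 251 − 4p_{RxPlus} + p_{MedCo} = 0 ⇒ p_{RxPlus} = 62.75 + 0.25p_{MedCo}.
Similarly p_{MedCo} = 66.25 + 0.25p_{RxPlus}.
Solving the two reaction functions simultaneously: (1 − (0.25)(0.25))p_{RxPlus} = 62.75 + 0.25·66.25, so 0.9375p_{RxPlus} = 79.3125 and p_{RxPlus} = 84.6.
Then p_{MedCo} = 66.25 + 0.25·84.6 = 87.4.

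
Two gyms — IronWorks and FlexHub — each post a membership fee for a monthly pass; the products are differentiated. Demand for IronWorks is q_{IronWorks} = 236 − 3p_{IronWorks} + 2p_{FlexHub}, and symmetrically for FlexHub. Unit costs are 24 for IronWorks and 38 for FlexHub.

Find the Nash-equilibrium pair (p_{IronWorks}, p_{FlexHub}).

79.625, 84.875

IronWorks's profit: π = (p_{IronWorks} − 24)(236 − 3p_{IronWorks} + 2p_{FlexHub}).
∂π/∂p_{IronWorks} = 308 − 6p_{IronWorks} + 2p_{FlexHub} = 0 ⇒ p_{IronWorks} = 154/3 + (1/3)p_{FlexHub}.
Similarly p_{FlexHub} = 175/3 + (1/3)p_{IronWorks}.
Solving the two reaction functions simultaneously: (1 − (1/3)(1/3))p_{IronWorks} = 154/3 + (1/3)·(175/3), so (8/9)p_{IronWorks} = 637/9 and p_{IronWorks} = 79.625.
Then p_{FlexHub} = 175/3 + (1/3)·79.625 = 84.875.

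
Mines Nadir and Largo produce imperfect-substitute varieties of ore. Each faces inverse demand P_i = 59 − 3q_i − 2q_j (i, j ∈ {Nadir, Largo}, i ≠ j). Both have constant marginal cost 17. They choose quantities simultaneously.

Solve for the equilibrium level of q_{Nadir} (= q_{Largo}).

Mine Nadir's profit: π = q_{Nadir}(59 − 3q_{Nadir} − 2q_{Largo}) − 17q_{Nadir}.
∂π/∂q_{Nadir} = 42 − 6q_{Nadir} − 2q_{Largo} = 0 ⇒ q_{Nadir} = 7 − (1/3)q_{Largo}.
By symmetry q_{Largo} = q_{Nadir}; substituting into the reaction function, (4/3)q_{Nadir} = 7 and q_{Nadir} = 5.25.

5.25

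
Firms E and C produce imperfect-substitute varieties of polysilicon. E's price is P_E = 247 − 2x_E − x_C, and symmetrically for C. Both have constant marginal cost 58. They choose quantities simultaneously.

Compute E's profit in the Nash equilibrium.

2857.68

Firm E's profit: π = x_E(247 − 2x_E − x_C) − 58x_E.
∂π/∂x_E = 189 − 4x_E − x_C = 0 ⇒ x_E = 47.25 − 0.25x_C.
By symmetry x_C = x_E; substituting into the reaction function, 1.25x_E = 47.25 and x_E = 37.8.
P_E = 247 − 2·37.8 − 37.8 = 133.6.
Profit = (133.6 − 58)·37.8 = 2857.68.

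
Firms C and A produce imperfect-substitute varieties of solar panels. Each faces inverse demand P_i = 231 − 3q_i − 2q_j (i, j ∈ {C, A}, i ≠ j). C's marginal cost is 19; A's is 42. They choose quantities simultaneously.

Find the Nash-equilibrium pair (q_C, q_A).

27.9375, 22.1875

Firm C's profit: π = q_C(231 − 3q_C − 2q_A) − 19q_C.
∂π/∂q_C = 212 − 6q_C − 2q_A = 0 ⇒ q_C = 106/3 − (1/3)q_A.
Similarly q_A = 31.5 − (1/3)q_C.
Solving the two reaction functions simultaneously: (1 − (−1/3)(−1/3))q_C = 106/3 − (1/3)·31.5, so (8/9)q_C = 149/6 and q_C = 27.9375.
Then q_A = 31.5 − (1/3)·27.9375 = 22.1875.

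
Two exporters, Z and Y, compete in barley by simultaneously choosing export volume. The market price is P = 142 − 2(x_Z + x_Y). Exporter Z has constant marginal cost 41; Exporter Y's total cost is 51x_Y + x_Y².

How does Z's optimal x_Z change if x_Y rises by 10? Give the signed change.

-5

Exporter Z's profit: π = x_Z(142 − 2(x_Z + x_Y)) − 41x_Z.
∂π/∂x_Z = 101 − 4x_Z − 2x_Y = 0, so x_Z = 25.25 − 0.5x_Y.
The reaction-function slope is −0.5, so a 10-unit rise in x_Y moves x_Z by −0.5 × 10 = −5. Z's best response falls — the actions are strategic substitutes.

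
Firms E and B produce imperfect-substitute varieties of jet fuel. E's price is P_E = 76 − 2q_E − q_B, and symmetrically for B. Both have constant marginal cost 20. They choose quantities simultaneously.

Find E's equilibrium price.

42.4

Firm E's profit: π = q_E(76 − 2q_E − q_B) − 20q_E.
∂π/∂q_E = 56 − 4q_E − q_B = 0 ⇒ q_E = 14 − 0.25q_B.
By symmetry q_B = q_E; substituting into the reaction function, 1.25q_E = 14 and q_E = 11.2.
P_E = 76 − 2·11.2 − 11.2 = 42.4.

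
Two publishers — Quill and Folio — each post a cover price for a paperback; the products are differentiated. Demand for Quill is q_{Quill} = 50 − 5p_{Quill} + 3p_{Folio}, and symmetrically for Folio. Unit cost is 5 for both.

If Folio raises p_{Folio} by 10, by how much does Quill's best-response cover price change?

Quill's profit: π = (p_{Quill} − 5)(50 − 5p_{Quill} + 3p_{Folio}).
∂π/∂p_{Quill} = 75 − 10p_{Quill} + 3p_{Folio} = 0 ⇒ p_{Quill} = 7.5 + 0.3p_{Folio}.
The reaction-function slope is 0.3, so a 10-unit rise in p_{Folio} moves p_{Quill} by 0.3 × 10 = 3. Quill's best response rises — the actions are strategic complements.

3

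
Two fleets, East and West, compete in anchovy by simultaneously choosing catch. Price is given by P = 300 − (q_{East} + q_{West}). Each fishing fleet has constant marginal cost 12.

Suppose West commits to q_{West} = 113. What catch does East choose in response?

87.5

Fishing fleet East's profit: π = q_{East}(300 − (q_{East} + q_{West})) − 12q_{East}.
∂π/∂q_{East} = 288 − 2q_{East} − q_{West} = 0, so q_{East} = 144 − 0.5q_{West}.
At q_{West} = 113: q_{East} = 144 − 0.5·113 = 87.5.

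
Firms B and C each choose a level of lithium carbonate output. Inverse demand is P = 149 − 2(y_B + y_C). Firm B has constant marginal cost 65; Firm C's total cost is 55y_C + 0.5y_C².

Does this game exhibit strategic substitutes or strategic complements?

Firm B's profit: π = y_B(149 − 2(y_B + y_C)) − 65y_B.
∂π/∂y_B = 84 − 4y_B − 2y_C = 0, so y_B = 21 − 0.5y_C.
The best-response slope dy_B/dy_C = −0.5 < 0: the reaction function is downward-sloping, so the choices are strategic substitutes.

strategic substitutes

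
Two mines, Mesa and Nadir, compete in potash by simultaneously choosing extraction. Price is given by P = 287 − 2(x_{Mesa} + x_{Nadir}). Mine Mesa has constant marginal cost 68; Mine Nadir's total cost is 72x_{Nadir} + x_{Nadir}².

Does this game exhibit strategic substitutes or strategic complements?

strategic substitutes

Mine Mesa's profit: π = x_{Mesa}(287 − 2(x_{Mesa} + x_{Nadir})) − 68x_{Mesa}.
∂π/∂x_{Mesa} = 219 − 4x_{Mesa} − 2x_{Nadir} = 0, so x_{Mesa} = 54.75 − 0.5x_{Nadir}.
The best-response slope dx_{Mesa}/dx_{Nadir} = −0.5 < 0: the reaction function is downward-sloping, so the choices are strategic substitutes.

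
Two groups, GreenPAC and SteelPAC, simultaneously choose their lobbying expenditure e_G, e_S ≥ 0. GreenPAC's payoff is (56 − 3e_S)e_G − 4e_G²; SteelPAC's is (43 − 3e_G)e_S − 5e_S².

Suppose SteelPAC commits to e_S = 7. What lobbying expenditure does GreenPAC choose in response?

Expanding GreenPAC's payoff: 56e_G − 3e_Se_G − 4e_G².
∂π/∂e_G = 56 − 3e_S − 8e_G = 0, so e_G = 7 − 0.375e_S.
At e_S = 7: e_G = 7 − 0.375·7 = 4.375.

4.375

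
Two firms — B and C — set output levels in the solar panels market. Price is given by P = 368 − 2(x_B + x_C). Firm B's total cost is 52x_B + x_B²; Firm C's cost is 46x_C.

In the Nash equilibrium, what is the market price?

Firm B's profit: π = x_B(368 − 2(x_B + x_C)) − 52x_B − x_B².
∂π/∂x_B = 316 − 6x_B − 2x_C = 0, so x_B = 158/3 − (1/3)x_C.
For C: ∂π/∂x_C = 322 − 4x_C − 2x_B = 0 ⇒ x_C = 80.5 − 0.5x_B.
Substituting the second reaction function into the first: x_B = 158/3 − (1/3)(80.5 − 0.5x_B), which gives (5/6)x_B = 155/6 ⇒ x_B = 31.
Then x_C = 80.5 − 0.5·31 = 65.
Equilibrium price: P = 368 − 2·96 = 176.

176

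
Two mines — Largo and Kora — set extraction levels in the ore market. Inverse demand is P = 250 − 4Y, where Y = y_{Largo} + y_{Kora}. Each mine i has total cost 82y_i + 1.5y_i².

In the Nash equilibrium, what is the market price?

160.4

Mine Largo's profit: π = y_{Largo}(250 − 4(y_{Largo} + y_{Kora})) − 82y_{Largo} − 1.5y_{Largo}².
∂π/∂y_{Largo} = 168 − 11y_{Largo} − 4y_{Kora} = 0, so y_{Largo} = 168/11 − (4/11)y_{Kora}.
The game is symmetric, so in equilibrium y_{Kora} = y_{Largo}: the reaction function gives (15/11)y_{Largo} = 168/11, hence y_{Largo} = 11.2.
Equilibrium price: P = 250 − 4·22.4 = 160.4.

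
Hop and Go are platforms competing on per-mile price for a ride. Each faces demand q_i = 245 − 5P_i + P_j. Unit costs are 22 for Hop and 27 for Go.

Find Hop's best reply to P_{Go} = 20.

37.5

Hop's profit: π = (P_{Hop} − 22)(245 − 5P_{Hop} + P_{Go}).
∂π/∂P_{Hop} = 355 − 10P_{Hop} + P_{Go} = 0 ⇒ P_{Hop} = 35.5 + 0.1P_{Go}.
At P_{Go} = 20: P_{Hop} = 35.5 + 0.1·20 = 37.5.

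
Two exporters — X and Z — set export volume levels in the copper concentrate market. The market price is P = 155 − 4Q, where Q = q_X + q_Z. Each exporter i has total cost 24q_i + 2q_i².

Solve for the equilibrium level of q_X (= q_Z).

Exporter X's profit: π = q_X(155 − 4(q_X + q_Z)) − 24q_X − 2q_X².
∂π/∂q_X = 131 − 12q_X − 4q_Z = 0, so q_X = 131/12 − (1/3)q_Z.
By symmetry q_Z = q_X; substituting into the reaction function, (4/3)q_X = 131/12 and q_X = 8.1875.

8.1875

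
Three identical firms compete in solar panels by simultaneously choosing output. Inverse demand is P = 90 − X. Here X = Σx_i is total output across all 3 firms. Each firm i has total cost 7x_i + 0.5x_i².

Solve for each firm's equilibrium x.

16.6

A representative firm's profit is π_i = x_i(90 − X) − 7x_i − 0.5x_i², with X = x_i + Σ_{j≠i} x_j.
First-order condition: 83 − 3x_i − Σ_{j≠i} x_j = 0.
With identical firms, set every x_j = x: then 83 − 3x − 2x = 0, i.e. x = 83/5 = 16.6.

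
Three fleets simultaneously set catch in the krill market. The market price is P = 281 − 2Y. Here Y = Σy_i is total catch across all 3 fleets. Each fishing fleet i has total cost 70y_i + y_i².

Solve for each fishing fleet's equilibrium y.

21.1

A representative fishing fleet's profit is π_i = y_i(281 − 2Y) − 70y_i − y_i², with Y = y_i + Σ_{j≠i} y_j.
First-order condition: 211 − 6y_i − 2Σ_{j≠i} y_j = 0.
In a symmetric equilibrium every fishing fleet chooses the same y, so Σ_{j≠i} y_j = 2y. The condition becomes 211 − 10y = 0, giving y = 211/10 = 21.1.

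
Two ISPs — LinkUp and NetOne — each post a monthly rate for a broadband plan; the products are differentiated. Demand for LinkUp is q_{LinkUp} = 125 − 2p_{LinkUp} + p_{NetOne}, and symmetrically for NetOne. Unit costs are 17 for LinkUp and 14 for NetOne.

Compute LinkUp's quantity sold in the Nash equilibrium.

71.2

LinkUp's profit: π = (p_{LinkUp} − 17)(125 − 2p_{LinkUp} + p_{NetOne}).
∂π/∂p_{LinkUp} = 159 − 4p_{LinkUp} + p_{NetOne} = 0 ⇒ p_{LinkUp} = 39.75 + 0.25p_{NetOne}.
Similarly p_{NetOne} = 38.25 + 0.25p_{LinkUp}.
Solving the two reaction functions simultaneously: (1 − (0.25)(0.25))p_{LinkUp} = 39.75 + 0.25·38.25, so 0.9375p_{LinkUp} = 49.3125 and p_{LinkUp} = 52.6.
Then p_{NetOne} = 38.25 + 0.25·52.6 = 51.4.
q_{LinkUp} = 125 − 2·52.6 + 51.4 = 71.2.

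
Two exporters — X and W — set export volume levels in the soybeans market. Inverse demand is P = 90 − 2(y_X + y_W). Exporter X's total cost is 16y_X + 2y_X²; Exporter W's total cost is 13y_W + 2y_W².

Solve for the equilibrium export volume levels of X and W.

Exporter X's profit: π = y_X(90 − 2(y_X + y_W)) − 16y_X − 2y_X².
∂π/∂y_X = 74 − 8y_X − 2y_W = 0, so y_X = 9.25 − 0.25y_W.
By the same steps for W: y_W = 9.625 − 0.25y_X.
Solving the two reaction functions simultaneously: (1 − (−0.25)(−0.25))y_X = 9.25 − 0.25·9.625, so 0.9375y_X = 219/32 and y_X = 7.3.
Then y_W = 9.625 − 0.25·7.3 = 7.8.

7.3, 7.8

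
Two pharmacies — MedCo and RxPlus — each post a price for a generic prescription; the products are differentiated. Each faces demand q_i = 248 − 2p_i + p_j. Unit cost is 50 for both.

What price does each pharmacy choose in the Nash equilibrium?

116

MedCo's profit: π = (p_{MedCo} − 50)(248 − 2p_{MedCo} + p_{RxPlus}).
∂π/∂p_{MedCo} = 348 − 4p_{MedCo} + p_{RxPlus} = 0 ⇒ p_{MedCo} = 87 + 0.25p_{RxPlus}.
By symmetry p_{RxPlus} = p_{MedCo}; substituting into the reaction function, 0.75p_{MedCo} = 87 and p_{MedCo} = 116.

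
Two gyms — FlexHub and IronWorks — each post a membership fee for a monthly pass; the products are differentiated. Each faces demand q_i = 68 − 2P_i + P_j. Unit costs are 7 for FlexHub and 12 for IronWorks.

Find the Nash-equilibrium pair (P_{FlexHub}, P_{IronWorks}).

28, 30

FlexHub's profit: π = (P_{FlexHub} − 7)(68 − 2P_{FlexHub} + P_{IronWorks}).
∂π/∂P_{FlexHub} = 82 − 4P_{FlexHub} + P_{IronWorks} = 0 ⇒ P_{FlexHub} = 20.5 + 0.25P_{IronWorks}.
Similarly P_{IronWorks} = 23 + 0.25P_{FlexHub}.
Plugging P_{IronWorks} into FlexHub's best response: P_{FlexHub} = 20.5 + 0.25(23 + 0.25P_{FlexHub}) ⇒ 0.9375P_{FlexHub} = 26.25, so P_{FlexHub} = 28.
Then P_{IronWorks} = 23 + 0.25·28 = 30.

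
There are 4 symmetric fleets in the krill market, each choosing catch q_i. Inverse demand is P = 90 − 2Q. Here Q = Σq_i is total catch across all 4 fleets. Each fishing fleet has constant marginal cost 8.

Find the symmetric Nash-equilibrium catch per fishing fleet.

A representative fishing fleet's profit is π_i = q_i(90 − 2Q) − 8q_i, with Q = q_i + Σ_{j≠i} q_j.
First-order condition: 82 − 4q_i − 2Σ_{j≠i} q_j = 0.
With identical fishing fleets, set every q_j = q: then 82 − 4q − 6q = 0, i.e. q = 82/10 = 8.2.

8.2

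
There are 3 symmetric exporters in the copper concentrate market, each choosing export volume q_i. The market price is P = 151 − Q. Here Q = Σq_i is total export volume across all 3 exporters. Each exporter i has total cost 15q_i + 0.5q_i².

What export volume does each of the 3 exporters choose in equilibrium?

A representative exporter's profit is π_i = q_i(151 − Q) − 15q_i − 0.5q_i², with Q = q_i + Σ_{j≠i} q_j.
First-order condition: 136 − 3q_i − Σ_{j≠i} q_j = 0.
In a symmetric equilibrium every exporter chooses the same q, so Σ_{j≠i} q_j = 2q. The condition becomes 136 − 5q = 0, giving q = 136/5 = 27.2.

27.2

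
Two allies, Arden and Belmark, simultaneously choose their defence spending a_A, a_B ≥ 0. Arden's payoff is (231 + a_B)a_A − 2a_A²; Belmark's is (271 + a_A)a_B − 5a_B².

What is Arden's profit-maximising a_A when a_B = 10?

Expanding Arden's payoff: 231a_A + a_Ba_A − 2a_A².
∂π/∂a_A = 231 + a_B − 4a_A = 0, so a_A = 57.75 + 0.25a_B.
At a_B = 10: a_A = 57.75 + 0.25·10 = 60.25.

60.25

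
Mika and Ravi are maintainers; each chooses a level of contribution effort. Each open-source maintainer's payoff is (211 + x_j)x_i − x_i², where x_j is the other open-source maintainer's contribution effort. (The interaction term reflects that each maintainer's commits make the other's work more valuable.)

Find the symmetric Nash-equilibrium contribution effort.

211

Mika's payoff is (211 + x_R)x_M − x_M².
∂π/∂x_M = 211 + x_R − 2x_M = 0, so x_M = 105.5 + 0.5x_R.
By symmetry x_R = x_M; substituting into the reaction function, 0.5x_M = 105.5 and x_M = 211.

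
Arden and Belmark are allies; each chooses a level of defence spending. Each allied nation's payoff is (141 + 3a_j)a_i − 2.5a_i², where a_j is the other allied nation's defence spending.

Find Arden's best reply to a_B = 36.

49.8

Arden's payoff is (141 + 3a_B)a_A − 2.5a_A².
∂π/∂a_A = 141 + 3a_B − 5a_A = 0, so a_A = 28.2 + 0.6a_B.
At a_B = 36: a_A = 28.2 + 0.6·36 = 49.8.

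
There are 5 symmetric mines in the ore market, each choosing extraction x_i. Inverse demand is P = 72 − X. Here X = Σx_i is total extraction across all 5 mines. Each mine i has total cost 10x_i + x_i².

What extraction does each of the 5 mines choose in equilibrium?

7.75

A representative mine's profit is π_i = x_i(72 − X) − 10x_i − x_i², with X = x_i + Σ_{j≠i} x_j.
First-order condition: 62 − 4x_i − Σ_{j≠i} x_j = 0.
Imposing symmetry (x_j = x for all j) turns Σ_{j≠i} x_j into 4x, so 62 = 8x and x = 7.75.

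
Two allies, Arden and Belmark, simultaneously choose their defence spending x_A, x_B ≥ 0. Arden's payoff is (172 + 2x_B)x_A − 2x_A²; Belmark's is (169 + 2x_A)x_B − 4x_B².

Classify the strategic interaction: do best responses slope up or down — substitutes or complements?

strategic complements

Expanding Arden's payoff: 172x_A + 2x_Bx_A − 2x_A².
∂π/∂x_A = 172 + 2x_B − 4x_A = 0, so x_A = 43 + 0.5x_B.
The best-response slope dx_A/dx_B = 0.5 > 0: the reaction function is upward-sloping, so the choices are strategic complements.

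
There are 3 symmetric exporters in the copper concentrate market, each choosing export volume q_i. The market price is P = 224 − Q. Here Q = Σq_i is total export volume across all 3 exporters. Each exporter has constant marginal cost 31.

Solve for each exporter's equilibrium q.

48.25

A representative exporter's profit is π_i = q_i(224 − Q) − 31q_i, with Q = q_i + Σ_{j≠i} q_j.
First-order condition: 193 − 2q_i − Σ_{j≠i} q_j = 0.
In a symmetric equilibrium every exporter chooses the same q, so Σ_{j≠i} q_j = 2q. The condition becomes 193 − 4q = 0, giving q = 193/4 = 48.25.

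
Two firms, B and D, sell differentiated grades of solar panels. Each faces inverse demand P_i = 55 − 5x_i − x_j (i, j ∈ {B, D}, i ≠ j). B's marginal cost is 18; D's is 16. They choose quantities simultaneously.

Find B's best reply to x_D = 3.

3.4

Firm B's profit: π = x_B(55 − 5x_B − x_D) − 18x_B.
∂π/∂x_B = 37 − 10x_B − x_D = 0 ⇒ x_B = 3.7 − 0.1x_D.
At x_D = 3: x_B = 3.7 − 0.1·3 = 3.4.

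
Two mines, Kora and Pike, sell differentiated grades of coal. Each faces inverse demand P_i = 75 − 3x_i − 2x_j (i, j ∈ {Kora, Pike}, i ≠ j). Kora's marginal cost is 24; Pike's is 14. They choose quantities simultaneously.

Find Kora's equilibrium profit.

99.1875

Mine Kora's profit: π = x_{Kora}(75 − 3x_{Kora} − 2x_{Pike}) − 24x_{Kora}.
∂π/∂x_{Kora} = 51 − 6x_{Kora} − 2x_{Pike} = 0 ⇒ x_{Kora} = 8.5 − (1/3)x_{Pike}.
Similarly x_{Pike} = 61/6 − (1/3)x_{Kora}.
Plugging x_{Pike} into Kora's best response: x_{Kora} = 8.5 − (1/3)(61/6 − (1/3)x_{Kora}) ⇒ (8/9)x_{Kora} = 46/9, so x_{Kora} = 5.75.
Then x_{Pike} = 61/6 − (1/3)·5.75 = 8.25.
P_{Kora} = 75 − 3·5.75 − 2·8.25 = 41.25.
Profit = (41.25 − 24)·5.75 = 99.1875.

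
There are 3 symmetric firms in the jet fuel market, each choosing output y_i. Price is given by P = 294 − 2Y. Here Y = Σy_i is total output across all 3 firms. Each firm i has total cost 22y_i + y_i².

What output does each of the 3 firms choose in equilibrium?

27.2

A representative firm's profit is π_i = y_i(294 − 2Y) − 22y_i − y_i², with Y = y_i + Σ_{j≠i} y_j.
First-order condition: 272 − 6y_i − 2Σ_{j≠i} y_j = 0.
Imposing symmetry (y_j = y for all j) turns Σ_{j≠i} y_j into 2y, so 272 = 10y and y = 27.2.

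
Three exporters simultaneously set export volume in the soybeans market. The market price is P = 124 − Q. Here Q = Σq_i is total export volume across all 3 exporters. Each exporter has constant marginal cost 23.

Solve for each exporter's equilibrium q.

A representative exporter's profit is π_i = q_i(124 − Q) − 23q_i, with Q = q_i + Σ_{j≠i} q_j.
First-order condition: 101 − 2q_i − Σ_{j≠i} q_j = 0.
In a symmetric equilibrium every exporter chooses the same q, so Σ_{j≠i} q_j = 2q. The condition becomes 101 − 4q = 0, giving q = 101/4 = 25.25.

25.25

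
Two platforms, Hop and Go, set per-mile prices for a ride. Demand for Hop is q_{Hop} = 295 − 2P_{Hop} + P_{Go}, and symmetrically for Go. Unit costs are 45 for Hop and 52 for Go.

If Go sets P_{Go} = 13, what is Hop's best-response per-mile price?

Hop's profit: π = (P_{Hop} − 45)(295 − 2P_{Hop} + P_{Go}).
∂π/∂P_{Hop} = 385 − 4P_{Hop} + P_{Go} = 0 ⇒ P_{Hop} = 96.25 + 0.25P_{Go}.
At P_{Go} = 13: P_{Hop} = 96.25 + 0.25·13 = 99.5.

99.5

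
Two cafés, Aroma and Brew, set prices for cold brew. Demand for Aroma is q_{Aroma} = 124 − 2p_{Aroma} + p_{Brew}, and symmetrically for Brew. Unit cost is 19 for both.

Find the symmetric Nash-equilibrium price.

Aroma's profit: π = (p_{Aroma} − 19)(124 − 2p_{Aroma} + p_{Brew}).
∂π/∂p_{Aroma} = 162 − 4p_{Aroma} + p_{Brew} = 0 ⇒ p_{Aroma} = 40.5 + 0.25p_{Brew}.
By symmetry p_{Brew} = p_{Aroma}; substituting into the reaction function, 0.75p_{Aroma} = 40.5 and p_{Aroma} = 54.

54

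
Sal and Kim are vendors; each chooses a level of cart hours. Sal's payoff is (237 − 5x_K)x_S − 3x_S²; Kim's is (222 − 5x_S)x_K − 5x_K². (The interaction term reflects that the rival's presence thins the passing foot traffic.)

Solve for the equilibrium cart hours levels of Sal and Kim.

36, 4.2

Expanding Sal's payoff: 237x_S − 5x_Kx_S − 3x_S².
∂π/∂x_S = 237 − 5x_K − 6x_S = 0, so x_S = 39.5 − (5/6)x_K.
Likewise for Kim: x_K = 22.2 − 0.5x_S.
Solving the two reaction functions simultaneously: (1 − (−5/6)(−0.5))x_S = 39.5 − (5/6)·22.2, so (7/12)x_S = 21 and x_S = 36.
Then x_K = 22.2 − 0.5·36 = 4.2.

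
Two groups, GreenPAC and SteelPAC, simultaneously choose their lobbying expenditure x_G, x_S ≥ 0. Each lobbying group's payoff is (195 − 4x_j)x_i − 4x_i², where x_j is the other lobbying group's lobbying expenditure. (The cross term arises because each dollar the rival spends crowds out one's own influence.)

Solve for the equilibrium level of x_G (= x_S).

16.25

GreenPAC's payoff is (195 − 4x_S)x_G − 4x_G².
∂π/∂x_G = 195 − 4x_S − 8x_G = 0, so x_G = 24.375 − 0.5x_S.
The game is symmetric, so in equilibrium x_S = x_G: the reaction function gives 1.5x_G = 24.375, hence x_G = 16.25.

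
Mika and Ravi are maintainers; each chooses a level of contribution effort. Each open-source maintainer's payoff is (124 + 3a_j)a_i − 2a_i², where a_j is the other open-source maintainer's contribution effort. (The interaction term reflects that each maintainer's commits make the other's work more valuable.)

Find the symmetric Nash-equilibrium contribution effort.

124

Mika's payoff is (124 + 3a_R)a_M − 2a_M².
∂π/∂a_M = 124 + 3a_R − 4a_M = 0, so a_M = 31 + 0.75a_R.
By symmetry a_R = a_M; substituting into the reaction function, 0.25a_M = 31 and a_M = 124.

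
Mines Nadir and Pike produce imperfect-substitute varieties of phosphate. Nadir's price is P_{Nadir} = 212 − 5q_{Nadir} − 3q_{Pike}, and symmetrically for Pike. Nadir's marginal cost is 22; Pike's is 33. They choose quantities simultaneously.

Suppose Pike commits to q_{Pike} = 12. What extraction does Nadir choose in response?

Mine Nadir's profit: π = q_{Nadir}(212 − 5q_{Nadir} − 3q_{Pike}) − 22q_{Nadir}.
∂π/∂q_{Nadir} = 190 − 10q_{Nadir} − 3q_{Pike} = 0 ⇒ q_{Nadir} = 19 − 0.3q_{Pike}.
At q_{Pike} = 12: q_{Nadir} = 19 − 0.3·12 = 15.4.

15.4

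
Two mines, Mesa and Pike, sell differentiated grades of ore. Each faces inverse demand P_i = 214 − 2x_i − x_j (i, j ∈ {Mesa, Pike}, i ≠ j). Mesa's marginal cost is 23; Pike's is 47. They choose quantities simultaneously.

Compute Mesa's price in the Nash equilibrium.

102.6

Mine Mesa's profit: π = x_{Mesa}(214 − 2x_{Mesa} − x_{Pike}) − 23x_{Mesa}.
∂π/∂x_{Mesa} = 191 − 4x_{Mesa} − x_{Pike} = 0 ⇒ x_{Mesa} = 47.75 − 0.25x_{Pike}.
Similarly x_{Pike} = 41.75 − 0.25x_{Mesa}.
Substituting the second reaction function into the first: x_{Mesa} = 47.75 − 0.25(41.75 − 0.25x_{Mesa}), which gives 0.9375x_{Mesa} = 37.3125 ⇒ x_{Mesa} = 39.8.
Then x_{Pike} = 41.75 − 0.25·39.8 = 31.8.
P_{Mesa} = 214 − 2·39.8 − 31.8 = 102.6.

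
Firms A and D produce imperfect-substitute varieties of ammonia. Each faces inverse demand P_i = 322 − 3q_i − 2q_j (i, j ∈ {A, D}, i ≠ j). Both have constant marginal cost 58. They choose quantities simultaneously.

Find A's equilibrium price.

Firm A's profit: π = q_A(322 − 3q_A − 2q_D) − 58q_A.
∂π/∂q_A = 264 − 6q_A − 2q_D = 0 ⇒ q_A = 44 − (1/3)q_D.
Setting q_A = q_D in the reaction function: q_A = 44 − (1/3)q_A, so q_A = 44 / (4/3) = 33.
P_A = 322 − 3·33 − 2·33 = 157.

157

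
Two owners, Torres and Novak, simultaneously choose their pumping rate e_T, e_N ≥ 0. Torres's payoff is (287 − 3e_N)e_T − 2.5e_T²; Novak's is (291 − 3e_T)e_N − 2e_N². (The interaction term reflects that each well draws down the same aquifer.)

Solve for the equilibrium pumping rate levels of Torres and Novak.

Expanding Torres's payoff: 287e_T − 3e_Ne_T − 2.5e_T².
∂π/∂e_T = 287 − 3e_N − 5e_T = 0, so e_T = 57.4 − 0.6e_N.
Likewise for Novak: e_N = 72.75 − 0.75e_T.
Plugging e_N into Torres's best response: e_T = 57.4 − 0.6(72.75 − 0.75e_T) ⇒ 0.55e_T = 13.75, so e_T = 25.
Then e_N = 72.75 − 0.75·25 = 54.

25, 54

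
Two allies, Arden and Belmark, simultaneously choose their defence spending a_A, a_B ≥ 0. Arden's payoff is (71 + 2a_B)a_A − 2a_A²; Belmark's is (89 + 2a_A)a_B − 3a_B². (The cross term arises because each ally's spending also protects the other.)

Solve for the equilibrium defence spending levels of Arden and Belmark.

Expanding Arden's payoff: 71a_A + 2a_Ba_A − 2a_A².
∂π/∂a_A = 71 + 2a_B − 4a_A = 0, so a_A = 17.75 + 0.5a_B.
Likewise for Belmark: a_B = 89/6 + (1/3)a_A.
Plugging a_B into Arden's best response: a_A = 17.75 + 0.5(89/6 + (1/3)a_A) ⇒ (5/6)a_A = 151/6, so a_A = 30.2.
Then a_B = 89/6 + (1/3)·30.2 = 24.9.

30.2, 24.9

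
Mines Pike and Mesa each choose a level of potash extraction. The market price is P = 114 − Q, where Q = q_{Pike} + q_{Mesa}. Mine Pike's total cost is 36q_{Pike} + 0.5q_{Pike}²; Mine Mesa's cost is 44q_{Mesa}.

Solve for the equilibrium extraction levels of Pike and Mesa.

Mine Pike's profit: π = q_{Pike}(114 − (q_{Pike} + q_{Mesa})) − 36q_{Pike} − 0.5q_{Pike}².
∂π/∂q_{Pike} = 78 − 3q_{Pike} − q_{Mesa} = 0, so q_{Pike} = 26 − (1/3)q_{Mesa}.
For Mesa: ∂π/∂q_{Mesa} = 70 − 2q_{Mesa} − q_{Pike} = 0 ⇒ q_{Mesa} = 35 − 0.5q_{Pike}.
Substituting the second reaction function into the first: q_{Pike} = 26 − (1/3)(35 − 0.5q_{Pike}), which gives (5/6)q_{Pike} = 43/3 ⇒ q_{Pike} = 17.2.
Then q_{Mesa} = 35 − 0.5·17.2 = 26.4.

17.2, 26.4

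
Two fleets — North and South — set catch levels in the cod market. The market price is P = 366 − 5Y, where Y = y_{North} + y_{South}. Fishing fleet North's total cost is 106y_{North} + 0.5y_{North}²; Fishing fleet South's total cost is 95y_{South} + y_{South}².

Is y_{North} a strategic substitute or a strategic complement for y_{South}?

Fishing fleet North's profit: π = y_{North}(366 − 5(y_{North} + y_{South})) − 106y_{North} − 0.5y_{North}².
∂π/∂y_{North} = 260 − 11y_{North} − 5y_{South} = 0, so y_{North} = 260/11 − (5/11)y_{South}.
The best-response slope dy_{North}/dy_{South} = −5/11 < 0: the reaction function is downward-sloping, so the choices are strategic substitutes.

strategic substitutes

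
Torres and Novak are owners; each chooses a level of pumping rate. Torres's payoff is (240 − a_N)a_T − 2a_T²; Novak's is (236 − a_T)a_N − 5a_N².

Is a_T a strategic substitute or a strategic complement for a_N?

strategic substitutes

Expanding Torres's payoff: 240a_T − a_Na_T − 2a_T².
∂π/∂a_T = 240 − a_N − 4a_T = 0, so a_T = 60 − 0.25a_N.
The best-response slope da_T/da_N = −0.25 < 0: the reaction function is downward-sloping, so the choices are strategic substitutes.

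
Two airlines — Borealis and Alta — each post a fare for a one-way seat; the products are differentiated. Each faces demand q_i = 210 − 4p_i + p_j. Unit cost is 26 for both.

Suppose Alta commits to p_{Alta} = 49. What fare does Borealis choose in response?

Borealis's profit: π = (p_{Borealis} − 26)(210 − 4p_{Borealis} + p_{Alta}).
∂π/∂p_{Borealis} = 314 − 8p_{Borealis} + p_{Alta} = 0 ⇒ p_{Borealis} = 39.25 + 0.125p_{Alta}.
At p_{Alta} = 49: p_{Borealis} = 39.25 + 0.125·49 = 45.375.

45.375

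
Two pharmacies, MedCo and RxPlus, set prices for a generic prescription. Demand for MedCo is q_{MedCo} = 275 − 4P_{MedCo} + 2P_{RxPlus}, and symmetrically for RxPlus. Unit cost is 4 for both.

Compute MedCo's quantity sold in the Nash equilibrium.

MedCo's profit: π = (P_{MedCo} − 4)(275 − 4P_{MedCo} + 2P_{RxPlus}).
∂π/∂P_{MedCo} = 291 − 8P_{MedCo} + 2P_{RxPlus} = 0 ⇒ P_{MedCo} = 36.375 + 0.25P_{RxPlus}.
The game is symmetric, so in equilibrium P_{RxPlus} = P_{MedCo}: the reaction function gives 0.75P_{MedCo} = 36.375, hence P_{MedCo} = 48.5.
q_{MedCo} = 275 − 4·48.5 + 2·48.5 = 178.

178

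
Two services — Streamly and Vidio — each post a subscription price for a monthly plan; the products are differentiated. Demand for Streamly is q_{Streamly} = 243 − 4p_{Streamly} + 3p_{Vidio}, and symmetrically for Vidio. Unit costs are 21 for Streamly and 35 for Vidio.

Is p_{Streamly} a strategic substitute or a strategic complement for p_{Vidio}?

strategic complements

Streamly's profit: π = (p_{Streamly} − 21)(243 − 4p_{Streamly} + 3p_{Vidio}).
∂π/∂p_{Streamly} = 327 − 8p_{Streamly} + 3p_{Vidio} = 0 ⇒ p_{Streamly} = 40.875 + 0.375p_{Vidio}.
The best-response slope dp_{Streamly}/dp_{Vidio} = 0.375 > 0: the reaction function is upward-sloping, so the choices are strategic complements.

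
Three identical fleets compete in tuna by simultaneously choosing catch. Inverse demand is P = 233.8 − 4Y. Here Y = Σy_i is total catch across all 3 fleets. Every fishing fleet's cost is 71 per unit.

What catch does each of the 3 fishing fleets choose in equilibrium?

10.175

A representative fishing fleet's profit is π_i = y_i(233.8 − 4Y) − 71y_i, with Y = y_i + Σ_{j≠i} y_j.
First-order condition: 162.8 − 8y_i − 4Σ_{j≠i} y_j = 0.
With identical fishing fleets, set every y_j = y: then 162.8 − 8y − 8y = 0, i.e. y = 162.8/16 = 10.175.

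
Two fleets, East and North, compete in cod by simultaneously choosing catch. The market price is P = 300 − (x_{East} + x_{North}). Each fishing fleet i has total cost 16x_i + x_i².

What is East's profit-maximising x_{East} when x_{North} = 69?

53.75

Fishing fleet East's profit: π = x_{East}(300 − (x_{East} + x_{North})) − 16x_{East} − x_{East}².
∂π/∂x_{East} = 284 − 4x_{East} − x_{North} = 0, so x_{East} = 71 − 0.25x_{North}.
At x_{North} = 69: x_{East} = 71 − 0.25·69 = 53.75.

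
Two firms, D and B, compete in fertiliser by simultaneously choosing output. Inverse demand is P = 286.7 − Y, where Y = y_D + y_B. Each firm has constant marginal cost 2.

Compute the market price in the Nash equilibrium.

96.9

Firm D's profit: π = y_D(286.7 − (y_D + y_B)) − 2y_D.
∂π/∂y_D = 284.7 − 2y_D − y_B = 0, so y_D = 142.35 − 0.5y_B.
The game is symmetric, so in equilibrium y_B = y_D: the reaction function gives 1.5y_D = 142.35, hence y_D = 94.9.
Equilibrium price: P = 286.7 − 189.8 = 96.9.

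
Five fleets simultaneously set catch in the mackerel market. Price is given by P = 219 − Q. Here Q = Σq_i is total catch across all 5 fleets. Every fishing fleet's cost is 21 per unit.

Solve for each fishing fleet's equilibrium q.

33

A representative fishing fleet's profit is π_i = q_i(219 − Q) − 21q_i, with Q = q_i + Σ_{j≠i} q_j.
First-order condition: 198 − 2q_i − Σ_{j≠i} q_j = 0.
Imposing symmetry (q_j = q for all j) turns Σ_{j≠i} q_j into 4q, so 198 = 6q and q = 33.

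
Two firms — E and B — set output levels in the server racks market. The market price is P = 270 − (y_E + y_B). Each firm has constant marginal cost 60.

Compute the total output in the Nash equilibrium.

140

Firm E's profit: π = y_E(270 − (y_E + y_B)) − 60y_E.
∂π/∂y_E = 210 − 2y_E − y_B = 0, so y_E = 105 − 0.5y_B.
By symmetry y_B = y_E; substituting into the reaction function, 1.5y_E = 105 and y_E = 70.
Total output: 70 + 70 = 140.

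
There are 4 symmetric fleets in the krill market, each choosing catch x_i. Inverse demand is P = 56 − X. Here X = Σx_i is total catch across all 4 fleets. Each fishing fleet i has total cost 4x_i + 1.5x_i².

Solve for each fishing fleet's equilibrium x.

A representative fishing fleet's profit is π_i = x_i(56 − X) − 4x_i − 1.5x_i², with X = x_i + Σ_{j≠i} x_j.
First-order condition: 52 − 5x_i − Σ_{j≠i} x_j = 0.
Imposing symmetry (x_j = x for all j) turns Σ_{j≠i} x_j into 3x, so 52 = 8x and x = 6.5.

6.5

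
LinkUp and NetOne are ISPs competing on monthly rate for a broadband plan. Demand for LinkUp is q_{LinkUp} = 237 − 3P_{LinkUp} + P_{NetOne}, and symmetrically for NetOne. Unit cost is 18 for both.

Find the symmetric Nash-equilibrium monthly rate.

58.2

LinkUp's profit: π = (P_{LinkUp} − 18)(237 − 3P_{LinkUp} + P_{NetOne}).
∂π/∂P_{LinkUp} = 291 − 6P_{LinkUp} + P_{NetOne} = 0 ⇒ P_{LinkUp} = 48.5 + (1/6)P_{NetOne}.
The game is symmetric, so in equilibrium P_{NetOne} = P_{LinkUp}: the reaction function gives (5/6)P_{LinkUp} = 48.5, hence P_{LinkUp} = 58.2.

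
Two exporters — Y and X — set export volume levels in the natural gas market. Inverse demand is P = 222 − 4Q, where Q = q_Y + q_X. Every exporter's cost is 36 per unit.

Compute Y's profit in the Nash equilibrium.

Exporter Y's profit: π = q_Y(222 − 4(q_Y + q_X)) − 36q_Y.
∂π/∂q_Y = 186 − 8q_Y − 4q_X = 0, so q_Y = 23.25 − 0.5q_X.
By symmetry q_X = q_Y; substituting into the reaction function, 1.5q_Y = 23.25 and q_Y = 15.5.
Price P = 222 − 4·31 = 98.
Y's profit: (98 − 36)·15.5 = 961.

961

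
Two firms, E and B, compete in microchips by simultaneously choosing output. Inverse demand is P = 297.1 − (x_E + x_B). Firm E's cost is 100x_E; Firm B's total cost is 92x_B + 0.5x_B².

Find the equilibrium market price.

Firm E's profit: π = x_E(297.1 − (x_E + x_B)) − 100x_E.
∂π/∂x_E = 197.1 − 2x_E − x_B = 0, so x_E = 98.55 − 0.5x_B.
For B: ∂π/∂x_B = 205.1 − 3x_B − x_E = 0 ⇒ x_B = 2051/30 − (1/3)x_E.
Substituting the second reaction function into the first: x_E = 98.55 − 0.5(2051/30 − (1/3)x_E), which gives (5/6)x_E = 1931/30 ⇒ x_E = 77.24.
Then x_B = 2051/30 − (1/3)·77.24 = 42.62.
Equilibrium price: P = 297.1 − 119.86 = 177.24.

177.24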